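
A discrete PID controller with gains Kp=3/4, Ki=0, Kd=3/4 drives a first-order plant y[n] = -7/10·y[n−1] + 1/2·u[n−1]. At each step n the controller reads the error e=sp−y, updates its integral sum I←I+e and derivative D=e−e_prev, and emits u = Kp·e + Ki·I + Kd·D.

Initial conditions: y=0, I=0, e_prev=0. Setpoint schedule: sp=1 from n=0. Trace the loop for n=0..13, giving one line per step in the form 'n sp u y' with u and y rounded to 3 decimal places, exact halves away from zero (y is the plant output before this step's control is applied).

0 1 1.500 0.000
1 1 -0.375 0.750
2 1 2.381 -0.713
3 1 -2.318 1.689
4 1 5.530 -2.342
5 1 -7.612 4.404
6 1 14.387 -6.889
7 1 -22.440 12.016
8 1 39.209 -19.631
9 1 -63.993 33.346
10 1 108.768 -55.339
11 1 -180.436 93.121
12 1 303.694 -155.402
13 1 -506.745 260.629

(exact arithmetic carried between steps; '≈' marks a value shown rounded to 6 d.p. or computed from one; I and e_prev carry over from the previous line; the table rounds u and y to 3 d.p., halves away from zero)
n=0: y=0, sp=1, e=sp−y=1; I=1, D=e−e_prev=1; u=3/4·1+0·1+3/4·1=1.5; next y=-7/10·0+1/2·1.5=0.75
n=1: y=0.75, sp=1, e=sp−y=0.25; I=1.25, D=e−e_prev=-0.75; u=3/4·0.25+0·1.25+3/4·(-0.75)=-0.375; next y=-7/10·0.75+1/2·(-0.375)=-0.7125
n=2: y=-0.7125, sp=1, e=sp−y=1.7125; I=2.9625, D=e−e_prev=1.4625; u=3/4·1.7125+0·2.9625+3/4·1.4625=2.38125; next y=-7/10·(-0.7125)+1/2·2.38125=1.689375
n=3: y=1.689375, sp=1, e=sp−y=-0.689375; I=2.273125, D=e−e_prev=-2.401875; u=3/4·(-0.689375)+0·2.273125+3/4·(-2.401875)≈-2.318438; next y=-7/10·1.689375+1/2·(-2.318438)≈-2.341781
n=4: y≈-2.341781, sp=1, e=sp−y≈3.341781; I≈5.614906, D=e−e_prev≈4.031156; u=3/4·3.341781+0·5.614906+3/4·4.031156≈5.529703; next y=-7/10·(-2.341781)+1/2·5.529703≈4.404098
n=5: y≈4.404098, sp=1, e=sp−y≈-3.404098; I≈2.210808, D=e−e_prev≈-6.745880; u=3/4·(-3.404098)+0·2.210808+3/4·(-6.745880)≈-7.612484; next y=-7/10·4.404098+1/2·(-7.612484)≈-6.889111
n=6: y≈-6.889111, sp=1, e=sp−y≈7.889111; I≈10.099919, D=e−e_prev≈11.293209; u=3/4·7.889111+0·10.099919+3/4·11.293209≈14.386740; next y=-7/10·(-6.889111)+1/2·14.386740≈12.015747
n=7: y≈12.015747, sp=1, e=sp−y≈-11.015747; I≈-0.915829, D=e−e_prev≈-18.904858; u=3/4·(-11.015747)+0·(-0.915829)+3/4·(-18.904858)≈-22.440454; next y=-7/10·12.015747+1/2·(-22.440454)≈-19.631250
n=8: y≈-19.631250, sp=1, e=sp−y≈20.631250; I≈19.715421, D=e−e_prev≈31.646998; u=3/4·20.631250+0·19.715421+3/4·31.646998≈39.208686; next y=-7/10·(-19.631250)+1/2·39.208686≈33.346218
n=9: y≈33.346218, sp=1, e=sp−y≈-32.346218; I≈-12.630797, D=e−e_prev≈-52.977469; u=3/4·(-32.346218)+0·(-12.630797)+3/4·(-52.977469)≈-63.992765; next y=-7/10·33.346218+1/2·(-63.992765)≈-55.338735
n=10: y≈-55.338735, sp=1, e=sp−y≈56.338735; I≈43.707938, D=e−e_prev≈88.684953; u=3/4·56.338735+0·43.707938+3/4·88.684953≈108.767767; next y=-7/10·(-55.338735)+1/2·108.767767≈93.120998
n=11: y≈93.120998, sp=1, e=sp−y≈-92.120998; I≈-48.413060, D=e−e_prev≈-148.459733; u=3/4·(-92.120998)+0·(-48.413060)+3/4·(-148.459733)≈-180.435548; next y=-7/10·93.120998+1/2·(-180.435548)≈-155.402473
n=12: y≈-155.402473, sp=1, e=sp−y≈156.402473; I≈107.989413, D=e−e_prev≈248.523471; u=3/4·156.402473+0·107.989413+3/4·248.523471≈303.694458; next y=-7/10·(-155.402473)+1/2·303.694458≈260.628960
n=13: y≈260.628960, sp=1, e=sp−y≈-259.628960; I≈-151.639547, D=e−e_prev≈-416.031433; u=3/4·(-259.628960)+0·(-151.639547)+3/4·(-416.031433)≈-506.745294; next y=-7/10·260.628960+1/2·(-506.745294)≈-435.812919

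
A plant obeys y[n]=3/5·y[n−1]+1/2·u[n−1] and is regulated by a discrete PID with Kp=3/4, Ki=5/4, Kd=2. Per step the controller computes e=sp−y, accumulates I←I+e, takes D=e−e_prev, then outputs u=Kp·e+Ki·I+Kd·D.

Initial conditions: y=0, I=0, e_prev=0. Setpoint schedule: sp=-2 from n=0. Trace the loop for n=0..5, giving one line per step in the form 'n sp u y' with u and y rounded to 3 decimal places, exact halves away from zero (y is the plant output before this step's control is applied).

(exact arithmetic carried between steps; '≈' marks a value shown rounded to 6 d.p. or computed from one; I and e_prev carry over from the previous line; the table rounds u and y to 3 d.p., halves away from zero)
n=0: y=0, sp=-2, e=sp−y=-2; I=-2, D=e−e_prev=-2; u=3/4·(-2)+5/4·(-2)+2·(-2)=-8; next y=3/5·0+1/2·(-8)=-4
n=1: y=-4, sp=-2, e=sp−y=2; I=0, D=e−e_prev=4; u=3/4·2+5/4·0+2·4=9.5; next y=3/5·(-4)+1/2·9.5=2.35
n=2: y=2.35, sp=-2, e=sp−y=-4.35; I=-4.35, D=e−e_prev=-6.35; u=3/4·(-4.35)+5/4·(-4.35)+2·(-6.35)=-21.4; next y=3/5·2.35+1/2·(-21.4)=-9.29
n=3: y=-9.29, sp=-2, e=sp−y=7.29; I=2.94, D=e−e_prev=11.64; u=3/4·7.29+5/4·2.94+2·11.64=32.4225; next y=3/5·(-9.29)+1/2·32.4225=10.63725
n=4: y=10.63725, sp=-2, e=sp−y=-12.63725; I=-9.69725, D=e−e_prev=-19.92725; u=3/4·(-12.63725)+5/4·(-9.69725)+2·(-19.92725)=-61.454; next y=3/5·10.63725+1/2·(-61.454)=-24.34465
n=5: y=-24.34465, sp=-2, e=sp−y=22.34465; I=12.6474, D=e−e_prev=34.9819; u=3/4·22.34465+5/4·12.6474+2·34.9819≈102.531538; next y=3/5·(-24.34465)+1/2·102.531538≈36.658979

0 -2 -8.000 0.000
1 -2 9.500 -4.000
2 -2 -21.400 2.350
3 -2 32.423 -9.290
4 -2 -61.454 10.637
5 -2 102.532 -24.345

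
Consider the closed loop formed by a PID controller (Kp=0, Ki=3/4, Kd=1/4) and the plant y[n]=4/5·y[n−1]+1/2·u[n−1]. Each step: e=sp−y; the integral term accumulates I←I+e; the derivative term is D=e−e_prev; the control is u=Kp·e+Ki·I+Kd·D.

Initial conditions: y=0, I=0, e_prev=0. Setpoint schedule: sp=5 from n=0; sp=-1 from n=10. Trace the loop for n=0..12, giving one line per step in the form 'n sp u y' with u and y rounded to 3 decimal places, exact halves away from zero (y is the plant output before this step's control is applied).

0 5 5.000 0.000
1 5 5.000 2.500
2 5 5.500 4.500
3 5 4.525 6.350
4 5 2.983 7.343
5 5 1.451 7.365
6 5 0.430 6.618
7 5 0.139 5.509
8 5 0.512 4.477
9 5 1.286 3.837
10 -1 -3.878 3.713
11 -1 -3.262 1.031
12 -1 -3.619 -0.806

(exact arithmetic carried between steps; '≈' marks a value shown rounded to 6 d.p. or computed from one; I and e_prev carry over from the previous line; the table rounds u and y to 3 d.p., halves away from zero)
n=0: y=0, sp=5, e=sp−y=5; I=5, D=e−e_prev=5; u=0·5+3/4·5+1/4·5=5; next y=4/5·0+1/2·5=2.5
n=1: y=2.5, sp=5, e=sp−y=2.5; I=7.5, D=e−e_prev=-2.5; u=0·2.5+3/4·7.5+1/4·(-2.5)=5; next y=4/5·2.5+1/2·5=4.5
n=2: y=4.5, sp=5, e=sp−y=0.5; I=8, D=e−e_prev=-2; u=0·0.5+3/4·8+1/4·(-2)=5.5; next y=4/5·4.5+1/2·5.5=6.35
n=3: y=6.35, sp=5, e=sp−y=-1.35; I=6.65, D=e−e_prev=-1.85; u=0·(-1.35)+3/4·6.65+1/4·(-1.85)=4.525; next y=4/5·6.35+1/2·4.525=7.3425
n=4: y=7.3425, sp=5, e=sp−y=-2.3425; I=4.3075, D=e−e_prev=-0.9925; u=0·(-2.3425)+3/4·4.3075+1/4·(-0.9925)=2.9825; next y=4/5·7.3425+1/2·2.9825=7.36525
n=5: y=7.36525, sp=5, e=sp−y=-2.36525; I=1.94225, D=e−e_prev=-0.02275; u=0·(-2.36525)+3/4·1.94225+1/4·(-0.02275)=1.451; next y=4/5·7.36525+1/2·1.451=6.6177
n=6: y=6.6177, sp=5, e=sp−y=-1.6177; I=0.32455, D=e−e_prev=0.74755; u=0·(-1.6177)+3/4·0.32455+1/4·0.74755=0.4303; next y=4/5·6.6177+1/2·0.4303=5.50931
n=7: y=5.50931, sp=5, e=sp−y=-0.50931; I=-0.18476, D=e−e_prev=1.10839; u=0·(-0.50931)+3/4·(-0.18476)+1/4·1.10839≈0.138528; next y=4/5·5.50931+1/2·0.138528≈4.476712
n=8: y≈4.476712, sp=5, e=sp−y≈0.523288; I≈0.338528, D=e−e_prev≈1.032598; u=0·0.523288+3/4·0.338528+1/4·1.032598≈0.512046; next y=4/5·4.476712+1/2·0.512046≈3.837392
n=9: y≈3.837392, sp=5, e=sp−y≈1.162608; I≈1.501136, D=e−e_prev≈0.639319; u=0·1.162608+3/4·1.501136+1/4·0.639319≈1.285682; next y=4/5·3.837392+1/2·1.285682≈3.712755
n=10: y≈3.712755, sp=-1, e=sp−y≈-4.712755; I≈-3.211619, D=e−e_prev≈-5.875362; u=0·(-4.712755)+3/4·(-3.211619)+1/4·(-5.875362)≈-3.877555; next y=4/5·3.712755+1/2·(-3.877555)≈1.031426
n=11: y≈1.031426, sp=-1, e=sp−y≈-2.031426; I≈-5.243045, D=e−e_prev≈2.681328; u=0·(-2.031426)+3/4·(-5.243045)+1/4·2.681328≈-3.261952; next y=4/5·1.031426+1/2·(-3.261952)≈-0.805835
n=12: y≈-0.805835, sp=-1, e=sp−y≈-0.194165; I≈-5.437210, D=e−e_prev≈1.837261; u=0·(-0.194165)+3/4·(-5.437210)+1/4·1.837261≈-3.618593; next y=4/5·(-0.805835)+1/2·(-3.618593)≈-2.453964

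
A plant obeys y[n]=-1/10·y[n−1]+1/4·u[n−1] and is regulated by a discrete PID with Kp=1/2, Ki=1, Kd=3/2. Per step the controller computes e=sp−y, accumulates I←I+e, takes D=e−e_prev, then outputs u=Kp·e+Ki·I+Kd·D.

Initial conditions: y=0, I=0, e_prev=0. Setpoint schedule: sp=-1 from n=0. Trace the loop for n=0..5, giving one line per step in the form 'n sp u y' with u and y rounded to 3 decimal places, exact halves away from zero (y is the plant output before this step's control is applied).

0 -1 -3.000 0.000
1 -1 -0.250 -0.750
2 -1 -3.913 0.013
3 -1 -0.806 -0.979
4 -1 -4.942 -0.103
5 -1 -1.160 -1.225

(exact arithmetic carried between steps; '≈' marks a value shown rounded to 6 d.p. or computed from one; I and e_prev carry over from the previous line; the table rounds u and y to 3 d.p., halves away from zero)
n=0: y=0, sp=-1, e=sp−y=-1; I=-1, D=e−e_prev=-1; u=1/2·(-1)+1·(-1)+3/2·(-1)=-3; next y=-1/10·0+1/4·(-3)=-0.75
n=1: y=-0.75, sp=-1, e=sp−y=-0.25; I=-1.25, D=e−e_prev=0.75; u=1/2·(-0.25)+1·(-1.25)+3/2·0.75=-0.25; next y=-1/10·(-0.75)+1/4·(-0.25)=0.0125
n=2: y=0.0125, sp=-1, e=sp−y=-1.0125; I=-2.2625, D=e−e_prev=-0.7625; u=1/2·(-1.0125)+1·(-2.2625)+3/2·(-0.7625)=-3.9125; next y=-1/10·0.0125+1/4·(-3.9125)=-0.979375
n=3: y=-0.979375, sp=-1, e=sp−y=-0.020625; I=-2.283125, D=e−e_prev=0.991875; u=1/2·(-0.020625)+1·(-2.283125)+3/2·0.991875=-0.805625; next y=-1/10·(-0.979375)+1/4·(-0.805625)≈-0.103469
n=4: y≈-0.103469, sp=-1, e=sp−y≈-0.896531; I≈-3.179656, D=e−e_prev≈-0.875906; u=1/2·(-0.896531)+1·(-3.179656)+3/2·(-0.875906)≈-4.941781; next y=-1/10·(-0.103469)+1/4·(-4.941781)≈-1.225098
n=5: y≈-1.225098, sp=-1, e=sp−y≈0.225098; I≈-2.954558, D=e−e_prev≈1.121630; u=1/2·0.225098+1·(-2.954558)+3/2·1.121630≈-1.159564; next y=-1/10·(-1.225098)+1/4·(-1.159564)≈-0.167381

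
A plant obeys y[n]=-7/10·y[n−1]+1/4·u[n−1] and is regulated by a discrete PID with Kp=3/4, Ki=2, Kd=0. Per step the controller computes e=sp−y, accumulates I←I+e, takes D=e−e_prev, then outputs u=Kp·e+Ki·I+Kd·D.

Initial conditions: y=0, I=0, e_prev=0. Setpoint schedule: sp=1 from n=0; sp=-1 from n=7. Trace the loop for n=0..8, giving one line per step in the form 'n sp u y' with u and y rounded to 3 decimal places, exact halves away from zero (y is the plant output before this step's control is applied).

0 1 2.750 0.000
1 1 2.859 0.688
2 1 4.733 0.234
3 1 4.104 1.020
4 1 6.010 0.312
5 1 4.713 1.284
6 1 6.907 0.280
7 -1 -0.594 1.531
8 -1 1.910 -1.220

(exact arithmetic carried between steps; '≈' marks a value shown rounded to 6 d.p. or computed from one; I and e_prev carry over from the previous line; the table rounds u and y to 3 d.p., halves away from zero)
n=0: y=0, sp=1, e=sp−y=1; I=1, D=e−e_prev=1; u=3/4·1+2·1+0·1=2.75; next y=-7/10·0+1/4·2.75=0.6875
n=1: y=0.6875, sp=1, e=sp−y=0.3125; I=1.3125, D=e−e_prev=-0.6875; u=3/4·0.3125+2·1.3125+0·(-0.6875)=2.859375; next y=-7/10·0.6875+1/4·2.859375≈0.233594
n=2: y≈0.233594, sp=1, e=sp−y≈0.766406; I≈2.078906, D=e−e_prev≈0.453906; u=3/4·0.766406+2·2.078906+0·0.453906≈4.732617; next y=-7/10·0.233594+1/4·4.732617≈1.019639
n=3: y≈1.019639, sp=1, e=sp−y≈-0.019639; I≈2.059268, D=e−e_prev≈-0.786045; u=3/4·(-0.019639)+2·2.059268+0·(-0.786045)≈4.103806; next y=-7/10·1.019639+1/4·4.103806≈0.312204
n=4: y≈0.312204, sp=1, e=sp−y≈0.687796; I≈2.747063, D=e−e_prev≈0.707434; u=3/4·0.687796+2·2.747063+0·0.707434≈6.009973; next y=-7/10·0.312204+1/4·6.009973≈1.283950
n=5: y≈1.283950, sp=1, e=sp−y≈-0.283950; I≈2.463113, D=e−e_prev≈-0.971746; u=3/4·(-0.283950)+2·2.463113+0·(-0.971746)≈4.713263; next y=-7/10·1.283950+1/4·4.713263≈0.279551
n=6: y≈0.279551, sp=1, e=sp−y≈0.720449; I≈3.183562, D=e−e_prev≈1.004399; u=3/4·0.720449+2·3.183562+0·1.004399≈6.907461; next y=-7/10·0.279551+1/4·6.907461≈1.531180
n=7: y≈1.531180, sp=-1, e=sp−y≈-2.531180; I≈0.652382, D=e−e_prev≈-3.251629; u=3/4·(-2.531180)+2·0.652382+0·(-3.251629)≈-0.593620; next y=-7/10·1.531180+1/4·(-0.593620)≈-1.220231
n=8: y≈-1.220231, sp=-1, e=sp−y≈0.220231; I≈0.872613, D=e−e_prev≈2.751411; u=3/4·0.220231+2·0.872613+0·2.751411≈1.910400; next y=-7/10·(-1.220231)+1/4·1.910400≈1.331761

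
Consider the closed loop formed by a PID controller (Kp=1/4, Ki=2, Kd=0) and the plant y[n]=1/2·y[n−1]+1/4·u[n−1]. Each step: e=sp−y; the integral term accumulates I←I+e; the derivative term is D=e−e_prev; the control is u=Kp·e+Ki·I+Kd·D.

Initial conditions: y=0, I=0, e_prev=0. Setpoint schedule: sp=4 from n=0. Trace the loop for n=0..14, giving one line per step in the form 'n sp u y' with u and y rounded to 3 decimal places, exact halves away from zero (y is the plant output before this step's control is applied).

0 4 9.000 0.000
1 4 11.938 2.250
2 4 11.254 4.109
3 4 9.328 4.868
4 4 7.821 4.766
5 4 7.252 4.338
6 4 7.376 3.982
7 4 7.743 3.835
8 4 8.032 3.853
9 4 8.142 3.935
10 4 8.119 4.003
11 4 8.050 4.031
12 4 7.994 4.028
13 4 7.973 4.013
14 4 7.977 4.000

(exact arithmetic carried between steps; '≈' marks a value shown rounded to 6 d.p. or computed from one; I and e_prev carry over from the previous line; the table rounds u and y to 3 d.p., halves away from zero)
n=0: y=0, sp=4, e=sp−y=4; I=4, D=e−e_prev=4; u=1/4·4+2·4+0·4=9; next y=1/2·0+1/4·9=2.25
n=1: y=2.25, sp=4, e=sp−y=1.75; I=5.75, D=e−e_prev=-2.25; u=1/4·1.75+2·5.75+0·(-2.25)=11.9375; next y=1/2·2.25+1/4·11.9375=4.109375
n=2: y=4.109375, sp=4, e=sp−y=-0.109375; I=5.640625, D=e−e_prev=-1.859375; u=1/4·(-0.109375)+2·5.640625+0·(-1.859375)≈11.253906; next y=1/2·4.109375+1/4·11.253906≈4.868164
n=3: y≈4.868164, sp=4, e=sp−y≈-0.868164; I≈4.772461, D=e−e_prev≈-0.758789; u=1/4·(-0.868164)+2·4.772461+0·(-0.758789)≈9.327881; next y=1/2·4.868164+1/4·9.327881≈4.766052
n=4: y≈4.766052, sp=4, e=sp−y≈-0.766052; I≈4.006409, D=e−e_prev≈0.102112; u=1/4·(-0.766052)+2·4.006409+0·0.102112≈7.821304; next y=1/2·4.766052+1/4·7.821304≈4.338352
n=5: y≈4.338352, sp=4, e=sp−y≈-0.338352; I≈3.668056, D=e−e_prev≈0.427700; u=1/4·(-0.338352)+2·3.668056+0·0.427700≈7.251525; next y=1/2·4.338352+1/4·7.251525≈3.982057
n=6: y≈3.982057, sp=4, e=sp−y≈0.017943; I≈3.685999, D=e−e_prev≈0.356295; u=1/4·0.017943+2·3.685999+0·0.356295≈7.376484; next y=1/2·3.982057+1/4·7.376484≈3.835150
n=7: y≈3.835150, sp=4, e=sp−y≈0.164850; I≈3.850849, D=e−e_prev≈0.146908; u=1/4·0.164850+2·3.850849+0·0.146908≈7.742912; next y=1/2·3.835150+1/4·7.742912≈3.853303
n=8: y≈3.853303, sp=4, e=sp−y≈0.146697; I≈3.997547, D=e−e_prev≈-0.018153; u=1/4·0.146697+2·3.997547+0·(-0.018153)≈8.031768; next y=1/2·3.853303+1/4·8.031768≈3.934593
n=9: y≈3.934593, sp=4, e=sp−y≈0.065407; I≈4.062953, D=e−e_prev≈-0.081291; u=1/4·0.065407+2·4.062953+0·(-0.081291)≈8.142259; next y=1/2·3.934593+1/4·8.142259≈4.002861
n=10: y≈4.002861, sp=4, e=sp−y≈-0.002861; I≈4.060092, D=e−e_prev≈-0.068268; u=1/4·(-0.002861)+2·4.060092+0·(-0.068268)≈8.119469; next y=1/2·4.002861+1/4·8.119469≈4.031298
n=11: y≈4.031298, sp=4, e=sp−y≈-0.031298; I≈4.028794, D=e−e_prev≈-0.028437; u=1/4·(-0.031298)+2·4.028794+0·(-0.028437)≈8.049764; next y=1/2·4.031298+1/4·8.049764≈4.028090
n=12: y≈4.028090, sp=4, e=sp−y≈-0.028090; I≈4.000704, D=e−e_prev≈0.003208; u=1/4·(-0.028090)+2·4.000704+0·0.003208≈7.994386; next y=1/2·4.028090+1/4·7.994386≈4.012642
n=13: y≈4.012642, sp=4, e=sp−y≈-0.012642; I≈3.988063, D=e−e_prev≈0.015448; u=1/4·(-0.012642)+2·3.988063+0·0.015448≈7.972965; next y=1/2·4.012642+1/4·7.972965≈3.999562
n=14: y≈3.999562, sp=4, e=sp−y≈0.000438; I≈3.988501, D=e−e_prev≈0.013079; u=1/4·0.000438+2·3.988501+0·0.013079≈7.977111; next y=1/2·3.999562+1/4·7.977111≈3.994059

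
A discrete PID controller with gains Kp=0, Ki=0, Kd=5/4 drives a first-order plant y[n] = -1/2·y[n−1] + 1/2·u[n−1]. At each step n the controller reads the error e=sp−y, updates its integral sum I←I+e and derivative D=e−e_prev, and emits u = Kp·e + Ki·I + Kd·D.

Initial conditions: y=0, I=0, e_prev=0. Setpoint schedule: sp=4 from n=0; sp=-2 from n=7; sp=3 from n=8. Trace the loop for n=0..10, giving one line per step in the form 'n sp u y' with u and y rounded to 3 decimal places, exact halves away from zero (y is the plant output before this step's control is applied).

0 4 5.000 0.000
1 4 -3.125 2.500
2 4 6.641 -2.813
3 4 -9.424 4.727
4 4 14.752 -7.075
5 4 -22.486 10.914
6 4 34.517 -16.700
7 -2 -60.385 25.608
8 3 92.007 -42.997
9 3 -138.124 67.502
10 3 212.893 -102.813

(exact arithmetic carried between steps; '≈' marks a value shown rounded to 6 d.p. or computed from one; I and e_prev carry over from the previous line; the table rounds u and y to 3 d.p., halves away from zero)
n=0: y=0, sp=4, e=sp−y=4; I=4, D=e−e_prev=4; u=0·4+0·4+5/4·4=5; next y=-1/2·0+1/2·5=2.5
n=1: y=2.5, sp=4, e=sp−y=1.5; I=5.5, D=e−e_prev=-2.5; u=0·1.5+0·5.5+5/4·(-2.5)=-3.125; next y=-1/2·2.5+1/2·(-3.125)=-2.8125
n=2: y=-2.8125, sp=4, e=sp−y=6.8125; I=12.3125, D=e−e_prev=5.3125; u=0·6.8125+0·12.3125+5/4·5.3125=6.640625; next y=-1/2·(-2.8125)+1/2·6.640625≈4.726563
n=3: y≈4.726563, sp=4, e=sp−y≈-0.726563; I≈11.585938, D=e−e_prev≈-7.539063; u=0·(-0.726563)+0·11.585938+5/4·(-7.539063)≈-9.423828; next y=-1/2·4.726563+1/2·(-9.423828)≈-7.075195
n=4: y≈-7.075195, sp=4, e=sp−y≈11.075195; I≈22.661133, D=e−e_prev≈11.801758; u=0·11.075195+0·22.661133+5/4·11.801758≈14.752197; next y=-1/2·(-7.075195)+1/2·14.752197≈10.913696
n=5: y≈10.913696, sp=4, e=sp−y≈-6.913696; I≈15.747437, D=e−e_prev≈-17.988892; u=0·(-6.913696)+0·15.747437+5/4·(-17.988892)≈-22.486115; next y=-1/2·10.913696+1/2·(-22.486115)≈-16.699905
n=6: y≈-16.699905, sp=4, e=sp−y≈20.699905; I≈36.447342, D=e−e_prev≈27.613602; u=0·20.699905+0·36.447342+5/4·27.613602≈34.517002; next y=-1/2·(-16.699905)+1/2·34.517002≈25.608454
n=7: y≈25.608454, sp=-2, e=sp−y≈-27.608454; I≈8.838888, D=e−e_prev≈-48.308359; u=0·(-27.608454)+0·8.838888+5/4·(-48.308359)≈-60.385449; next y=-1/2·25.608454+1/2·(-60.385449)≈-42.996951
n=8: y≈-42.996951, sp=3, e=sp−y≈45.996951; I≈54.835840, D=e−e_prev≈73.605405; u=0·45.996951+0·54.835840+5/4·73.605405≈92.006756; next y=-1/2·(-42.996951)+1/2·92.006756≈67.501854
n=9: y≈67.501854, sp=3, e=sp−y≈-64.501854; I≈-9.666014, D=e−e_prev≈-110.498805; u=0·(-64.501854)+0·(-9.666014)+5/4·(-110.498805)≈-138.123506; next y=-1/2·67.501854+1/2·(-138.123506)≈-102.812680
n=10: y≈-102.812680, sp=3, e=sp−y≈105.812680; I≈96.146666, D=e−e_prev≈170.314534; u=0·105.812680+0·96.146666+5/4·170.314534≈212.893168; next y=-1/2·(-102.812680)+1/2·212.893168≈157.852924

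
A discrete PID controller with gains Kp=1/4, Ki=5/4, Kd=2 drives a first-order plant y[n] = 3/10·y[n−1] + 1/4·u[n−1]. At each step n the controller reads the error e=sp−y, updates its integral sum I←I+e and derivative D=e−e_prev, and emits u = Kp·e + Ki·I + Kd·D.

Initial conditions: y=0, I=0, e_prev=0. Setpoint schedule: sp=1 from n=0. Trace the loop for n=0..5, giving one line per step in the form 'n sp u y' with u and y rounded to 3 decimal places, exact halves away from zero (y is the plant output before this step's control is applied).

(exact arithmetic carried between steps; '≈' marks a value shown rounded to 6 d.p. or computed from one; I and e_prev carry over from the previous line; the table rounds u and y to 3 d.p., halves away from zero)
n=0: y=0, sp=1, e=sp−y=1; I=1, D=e−e_prev=1; u=1/4·1+5/4·1+2·1=3.5; next y=3/10·0+1/4·3.5=0.875
n=1: y=0.875, sp=1, e=sp−y=0.125; I=1.125, D=e−e_prev=-0.875; u=1/4·0.125+5/4·1.125+2·(-0.875)=-0.3125; next y=3/10·0.875+1/4·(-0.3125)=0.184375
n=2: y=0.184375, sp=1, e=sp−y=0.815625; I=1.940625, D=e−e_prev=0.690625; u=1/4·0.815625+5/4·1.940625+2·0.690625≈4.010938; next y=3/10·0.184375+1/4·4.010938≈1.058047
n=3: y≈1.058047, sp=1, e=sp−y≈-0.058047; I≈1.882578, D=e−e_prev≈-0.873672; u=1/4·(-0.058047)+5/4·1.882578+2·(-0.873672)≈0.591367; next y=3/10·1.058047+1/4·0.591367≈0.465256
n=4: y≈0.465256, sp=1, e=sp−y≈0.534744; I≈2.417322, D=e−e_prev≈0.592791; u=1/4·0.534744+5/4·2.417322+2·0.592791≈4.340921; next y=3/10·0.465256+1/4·4.340921≈1.224807
n=5: y≈1.224807, sp=1, e=sp−y≈-0.224807; I≈2.192515, D=e−e_prev≈-0.759551; u=1/4·(-0.224807)+5/4·2.192515+2·(-0.759551)≈1.165340; next y=3/10·1.224807+1/4·1.165340≈0.658777

0 1 3.500 0.000
1 1 -0.313 0.875
2 1 4.011 0.184
3 1 0.591 1.058
4 1 4.341 0.465
5 1 1.165 1.225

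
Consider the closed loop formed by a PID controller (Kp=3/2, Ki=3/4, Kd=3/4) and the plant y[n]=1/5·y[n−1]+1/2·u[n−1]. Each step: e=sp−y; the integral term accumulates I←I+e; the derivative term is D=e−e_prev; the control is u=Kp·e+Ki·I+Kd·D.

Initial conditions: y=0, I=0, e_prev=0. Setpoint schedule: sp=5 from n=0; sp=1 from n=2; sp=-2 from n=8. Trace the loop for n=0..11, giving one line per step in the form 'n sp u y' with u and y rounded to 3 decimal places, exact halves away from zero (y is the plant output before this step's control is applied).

(exact arithmetic carried between steps; '≈' marks a value shown rounded to 6 d.p. or computed from one; I and e_prev carry over from the previous line; the table rounds u and y to 3 d.p., halves away from zero)
n=0: y=0, sp=5, e=sp−y=5; I=5, D=e−e_prev=5; u=3/2·5+3/4·5+3/4·5=15; next y=1/5·0+1/2·15=7.5
n=1: y=7.5, sp=5, e=sp−y=-2.5; I=2.5, D=e−e_prev=-7.5; u=3/2·(-2.5)+3/4·2.5+3/4·(-7.5)=-7.5; next y=1/5·7.5+1/2·(-7.5)=-2.25
n=2: y=-2.25, sp=1, e=sp−y=3.25; I=5.75, D=e−e_prev=5.75; u=3/2·3.25+3/4·5.75+3/4·5.75=13.5; next y=1/5·(-2.25)+1/2·13.5=6.3
n=3: y=6.3, sp=1, e=sp−y=-5.3; I=0.45, D=e−e_prev=-8.55; u=3/2·(-5.3)+3/4·0.45+3/4·(-8.55)=-14.025; next y=1/5·6.3+1/2·(-14.025)=-5.7525
n=4: y=-5.7525, sp=1, e=sp−y=6.7525; I=7.2025, D=e−e_prev=12.0525; u=3/2·6.7525+3/4·7.2025+3/4·12.0525=24.57; next y=1/5·(-5.7525)+1/2·24.57=11.1345
n=5: y=11.1345, sp=1, e=sp−y=-10.1345; I=-2.932, D=e−e_prev=-16.887; u=3/2·(-10.1345)+3/4·(-2.932)+3/4·(-16.887)=-30.066; next y=1/5·11.1345+1/2·(-30.066)=-12.8061
n=6: y=-12.8061, sp=1, e=sp−y=13.8061; I=10.8741, D=e−e_prev=23.9406; u=3/2·13.8061+3/4·10.8741+3/4·23.9406=46.820175; next y=1/5·(-12.8061)+1/2·46.820175≈20.848868
n=7: y≈20.848868, sp=1, e=sp−y≈-19.848868; I≈-8.974768, D=e−e_prev≈-33.654968; u=3/2·(-19.848868)+3/4·(-8.974768)+3/4·(-33.654968)≈-61.745603; next y=1/5·20.848868+1/2·(-61.745603)≈-26.703028
n=8: y≈-26.703028, sp=-2, e=sp−y≈24.703028; I≈15.728260, D=e−e_prev≈44.551895; u=3/2·24.703028+3/4·15.728260+3/4·44.551895≈82.264658; next y=1/5·(-26.703028)+1/2·82.264658≈35.791724
n=9: y≈35.791724, sp=-2, e=sp−y≈-37.791724; I≈-22.063463, D=e−e_prev≈-62.494751; u=3/2·(-37.791724)+3/4·(-22.063463)+3/4·(-62.494751)≈-120.106246; next y=1/5·35.791724+1/2·(-120.106246)≈-52.894778
n=10: y≈-52.894778, sp=-2, e=sp−y≈50.894778; I≈28.831315, D=e−e_prev≈88.686502; u=3/2·50.894778+3/4·28.831315+3/4·88.686502≈164.480531; next y=1/5·(-52.894778)+1/2·164.480531≈71.661310
n=11: y≈71.661310, sp=-2, e=sp−y≈-73.661310; I≈-44.829994, D=e−e_prev≈-124.556088; u=3/2·(-73.661310)+3/4·(-44.829994)+3/4·(-124.556088)≈-237.531526; next y=1/5·71.661310+1/2·(-237.531526)≈-104.433501

0 5 15.000 0.000
1 5 -7.500 7.500
2 1 13.500 -2.250
3 1 -14.025 6.300
4 1 24.570 -5.753
5 1 -30.066 11.135
6 1 46.820 -12.806
7 1 -61.746 20.849
8 -2 82.265 -26.703
9 -2 -120.106 35.792
10 -2 164.481 -52.895
11 -2 -237.532 71.661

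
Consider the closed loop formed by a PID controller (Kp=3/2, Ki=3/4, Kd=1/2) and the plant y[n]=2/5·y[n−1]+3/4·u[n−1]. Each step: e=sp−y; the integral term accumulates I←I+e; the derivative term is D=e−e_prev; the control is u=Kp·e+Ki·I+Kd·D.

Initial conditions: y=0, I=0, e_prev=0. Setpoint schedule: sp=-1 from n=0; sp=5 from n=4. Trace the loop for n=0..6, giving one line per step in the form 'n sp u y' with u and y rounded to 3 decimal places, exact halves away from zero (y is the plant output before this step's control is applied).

0 -1 -2.750 0.000
1 -1 2.672 -2.063
2 -1 -6.476 1.179
3 -1 8.813 -4.386
4 5 -0.343 4.855
5 5 10.105 1.685
6 5 -7.055 8.253

(exact arithmetic carried between steps; '≈' marks a value shown rounded to 6 d.p. or computed from one; I and e_prev carry over from the previous line; the table rounds u and y to 3 d.p., halves away from zero)
n=0: y=0, sp=-1, e=sp−y=-1; I=-1, D=e−e_prev=-1; u=3/2·(-1)+3/4·(-1)+1/2·(-1)=-2.75; next y=2/5·0+3/4·(-2.75)=-2.0625
n=1: y=-2.0625, sp=-1, e=sp−y=1.0625; I=0.0625, D=e−e_prev=2.0625; u=3/2·1.0625+3/4·0.0625+1/2·2.0625=2.671875; next y=2/5·(-2.0625)+3/4·2.671875≈1.178906
n=2: y≈1.178906, sp=-1, e=sp−y≈-2.178906; I≈-2.116406, D=e−e_prev≈-3.241406; u=3/2·(-2.178906)+3/4·(-2.116406)+1/2·(-3.241406)≈-6.476367; next y=2/5·1.178906+3/4·(-6.476367)≈-4.385713
n=3: y≈-4.385713, sp=-1, e=sp−y≈3.385713; I≈1.269307, D=e−e_prev≈5.564619; u=3/2·3.385713+3/4·1.269307+1/2·5.564619≈8.812859; next y=2/5·(-4.385713)+3/4·8.812859≈4.855359
n=4: y≈4.855359, sp=5, e=sp−y≈0.144641; I≈1.413948, D=e−e_prev≈-3.241072; u=3/2·0.144641+3/4·1.413948+1/2·(-3.241072)≈-0.343114; next y=2/5·4.855359+3/4·(-0.343114)≈1.684808
n=5: y≈1.684808, sp=5, e=sp−y≈3.315192; I≈4.729139, D=e−e_prev≈3.170551; u=3/2·3.315192+3/4·4.729139+1/2·3.170551≈10.104917; next y=2/5·1.684808+3/4·10.104917≈8.252611
n=6: y≈8.252611, sp=5, e=sp−y≈-3.252611; I≈1.476528, D=e−e_prev≈-6.567803; u=3/2·(-3.252611)+3/4·1.476528+1/2·(-6.567803)≈-7.055423; next y=2/5·8.252611+3/4·(-7.055423)≈-1.990522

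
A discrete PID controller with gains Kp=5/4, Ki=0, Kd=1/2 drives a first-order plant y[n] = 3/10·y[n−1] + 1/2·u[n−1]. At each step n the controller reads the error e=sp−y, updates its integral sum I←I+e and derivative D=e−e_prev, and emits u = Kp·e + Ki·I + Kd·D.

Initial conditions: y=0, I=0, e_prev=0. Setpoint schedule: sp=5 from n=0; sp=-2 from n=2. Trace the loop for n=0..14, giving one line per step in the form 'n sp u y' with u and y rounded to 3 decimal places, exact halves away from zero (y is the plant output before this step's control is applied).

(exact arithmetic carried between steps; '≈' marks a value shown rounded to 6 d.p. or computed from one; I and e_prev carry over from the previous line; the table rounds u and y to 3 d.p., halves away from zero)
n=0: y=0, sp=5, e=sp−y=5; I=5, D=e−e_prev=5; u=5/4·5+0·5+1/2·5=8.75; next y=3/10·0+1/2·8.75=4.375
n=1: y=4.375, sp=5, e=sp−y=0.625; I=5.625, D=e−e_prev=-4.375; u=5/4·0.625+0·5.625+1/2·(-4.375)=-1.40625; next y=3/10·4.375+1/2·(-1.40625)=0.609375
n=2: y=0.609375, sp=-2, e=sp−y=-2.609375; I=3.015625, D=e−e_prev=-3.234375; u=5/4·(-2.609375)+0·3.015625+1/2·(-3.234375)≈-4.878906; next y=3/10·0.609375+1/2·(-4.878906)≈-2.256641
n=3: y≈-2.256641, sp=-2, e=sp−y≈0.256641; I≈3.272266, D=e−e_prev≈2.866016; u=5/4·0.256641+0·3.272266+1/2·2.866016≈1.753809; next y=3/10·(-2.256641)+1/2·1.753809≈0.199912
n=4: y≈0.199912, sp=-2, e=sp−y≈-2.199912; I≈1.072354, D=e−e_prev≈-2.456553; u=5/4·(-2.199912)+0·1.072354+1/2·(-2.456553)≈-3.978167; next y=3/10·0.199912+1/2·(-3.978167)≈-1.929110
n=5: y≈-1.929110, sp=-2, e=sp−y≈-0.070890; I≈1.001463, D=e−e_prev≈2.129022; u=5/4·(-0.070890)+0·1.001463+1/2·2.129022≈0.975898; next y=3/10·(-1.929110)+1/2·0.975898≈-0.090784
n=6: y≈-0.090784, sp=-2, e=sp−y≈-1.909216; I≈-0.907753, D=e−e_prev≈-1.838326; u=5/4·(-1.909216)+0·(-0.907753)+1/2·(-1.838326)≈-3.305683; next y=3/10·(-0.090784)+1/2·(-3.305683)≈-1.680077
n=7: y≈-1.680077, sp=-2, e=sp−y≈-0.319923; I≈-1.227676, D=e−e_prev≈1.589293; u=5/4·(-0.319923)+0·(-1.227676)+1/2·1.589293≈0.394742; next y=3/10·(-1.680077)+1/2·0.394742≈-0.306652
n=8: y≈-0.306652, sp=-2, e=sp−y≈-1.693348; I≈-2.921024, D=e−e_prev≈-1.373425; u=5/4·(-1.693348)+0·(-2.921024)+1/2·(-1.373425)≈-2.803397; next y=3/10·(-0.306652)+1/2·(-2.803397)≈-1.493694
n=9: y≈-1.493694, sp=-2, e=sp−y≈-0.506306; I≈-3.427330, D=e−e_prev≈1.187042; u=5/4·(-0.506306)+0·(-3.427330)+1/2·1.187042≈-0.039361; next y=3/10·(-1.493694)+1/2·(-0.039361)≈-0.467789
n=10: y≈-0.467789, sp=-2, e=sp−y≈-1.532211; I≈-4.959541, D=e−e_prev≈-1.025906; u=5/4·(-1.532211)+0·(-4.959541)+1/2·(-1.025906)≈-2.428217; next y=3/10·(-0.467789)+1/2·(-2.428217)≈-1.354445
n=11: y≈-1.354445, sp=-2, e=sp−y≈-0.645555; I≈-5.605096, D=e−e_prev≈0.886656; u=5/4·(-0.645555)+0·(-5.605096)+1/2·0.886656≈-0.363616; next y=3/10·(-1.354445)+1/2·(-0.363616)≈-0.588141
n=12: y≈-0.588141, sp=-2, e=sp−y≈-1.411859; I≈-7.016955, D=e−e_prev≈-0.766304; u=5/4·(-1.411859)+0·(-7.016955)+1/2·(-0.766304)≈-2.147975; next y=3/10·(-0.588141)+1/2·(-2.147975)≈-1.250430
n=13: y≈-1.250430, sp=-2, e=sp−y≈-0.749570; I≈-7.766525, D=e−e_prev≈0.662289; u=5/4·(-0.749570)+0·(-7.766525)+1/2·0.662289≈-0.605818; next y=3/10·(-1.250430)+1/2·(-0.605818)≈-0.678038
n=14: y≈-0.678038, sp=-2, e=sp−y≈-1.321962; I≈-9.088487, D=e−e_prev≈-0.572392; u=5/4·(-1.321962)+0·(-9.088487)+1/2·(-0.572392)≈-1.938648; next y=3/10·(-0.678038)+1/2·(-1.938648)≈-1.172736

0 5 8.750 0.000
1 5 -1.406 4.375
2 -2 -4.879 0.609
3 -2 1.754 -2.257
4 -2 -3.978 0.200
5 -2 0.976 -1.929
6 -2 -3.306 -0.091
7 -2 0.395 -1.680
8 -2 -2.803 -0.307
9 -2 -0.039 -1.494
10 -2 -2.428 -0.468
11 -2 -0.364 -1.354
12 -2 -2.148 -0.588
13 -2 -0.606 -1.250
14 -2 -1.939 -0.678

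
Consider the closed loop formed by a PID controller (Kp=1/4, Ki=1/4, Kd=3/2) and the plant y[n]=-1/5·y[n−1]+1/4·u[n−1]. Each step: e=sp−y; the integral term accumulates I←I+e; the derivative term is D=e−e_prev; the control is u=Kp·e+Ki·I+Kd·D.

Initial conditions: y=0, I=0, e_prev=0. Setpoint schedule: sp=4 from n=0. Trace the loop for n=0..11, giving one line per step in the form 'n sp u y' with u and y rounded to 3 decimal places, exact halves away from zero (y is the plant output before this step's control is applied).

(exact arithmetic carried between steps; '≈' marks a value shown rounded to 6 d.p. or computed from one; I and e_prev carry over from the previous line; the table rounds u and y to 3 d.p., halves away from zero)
n=0: y=0, sp=4, e=sp−y=4; I=4, D=e−e_prev=4; u=1/4·4+1/4·4+3/2·4=8; next y=-1/5·0+1/4·8=2
n=1: y=2, sp=4, e=sp−y=2; I=6, D=e−e_prev=-2; u=1/4·2+1/4·6+3/2·(-2)=-1; next y=-1/5·2+1/4·(-1)=-0.65
n=2: y=-0.65, sp=4, e=sp−y=4.65; I=10.65, D=e−e_prev=2.65; u=1/4·4.65+1/4·10.65+3/2·2.65=7.8; next y=-1/5·(-0.65)+1/4·7.8=2.08
n=3: y=2.08, sp=4, e=sp−y=1.92; I=12.57, D=e−e_prev=-2.73; u=1/4·1.92+1/4·12.57+3/2·(-2.73)=-0.4725; next y=-1/5·2.08+1/4·(-0.4725)=-0.534125
n=4: y=-0.534125, sp=4, e=sp−y=4.534125; I=17.104125, D=e−e_prev=2.614125; u=1/4·4.534125+1/4·17.104125+3/2·2.614125=9.33075; next y=-1/5·(-0.534125)+1/4·9.33075≈2.439513
n=5: y≈2.439513, sp=4, e=sp−y≈1.560488; I≈18.664613, D=e−e_prev≈-2.973638; u=1/4·1.560488+1/4·18.664613+3/2·(-2.973638)≈0.595819; next y=-1/5·2.439513+1/4·0.595819≈-0.338948
n=6: y≈-0.338948, sp=4, e=sp−y≈4.338948; I≈23.003560, D=e−e_prev≈2.778460; u=1/4·4.338948+1/4·23.003560+3/2·2.778460≈11.003318; next y=-1/5·(-0.338948)+1/4·11.003318≈2.818619
n=7: y≈2.818619, sp=4, e=sp−y≈1.181381; I≈24.184941, D=e−e_prev≈-3.157567; u=1/4·1.181381+1/4·24.184941+3/2·(-3.157567)≈1.605230; next y=-1/5·2.818619+1/4·1.605230≈-0.162416
n=8: y≈-0.162416, sp=4, e=sp−y≈4.162416; I≈28.347358, D=e−e_prev≈2.981035; u=1/4·4.162416+1/4·28.347358+3/2·2.981035≈12.598996; next y=-1/5·(-0.162416)+1/4·12.598996≈3.182232
n=9: y≈3.182232, sp=4, e=sp−y≈0.817768; I≈29.165125, D=e−e_prev≈-3.344648; u=1/4·0.817768+1/4·29.165125+3/2·(-3.344648)≈2.478751; next y=-1/5·3.182232+1/4·2.478751≈-0.016759
n=10: y≈-0.016759, sp=4, e=sp−y≈4.016759; I≈33.181884, D=e−e_prev≈3.198991; u=1/4·4.016759+1/4·33.181884+3/2·3.198991≈14.098147; next y=-1/5·(-0.016759)+1/4·14.098147≈3.527889
n=11: y≈3.527889, sp=4, e=sp−y≈0.472111; I≈33.653995, D=e−e_prev≈-3.544647; u=1/4·0.472111+1/4·33.653995+3/2·(-3.544647)≈3.214556; next y=-1/5·3.527889+1/4·3.214556≈0.098061

0 4 8.000 0.000
1 4 -1.000 2.000
2 4 7.800 -0.650
3 4 -0.473 2.080
4 4 9.331 -0.534
5 4 0.596 2.440
6 4 11.003 -0.339
7 4 1.605 2.819
8 4 12.599 -0.162
9 4 2.479 3.182
10 4 14.098 -0.017
11 4 3.215 3.528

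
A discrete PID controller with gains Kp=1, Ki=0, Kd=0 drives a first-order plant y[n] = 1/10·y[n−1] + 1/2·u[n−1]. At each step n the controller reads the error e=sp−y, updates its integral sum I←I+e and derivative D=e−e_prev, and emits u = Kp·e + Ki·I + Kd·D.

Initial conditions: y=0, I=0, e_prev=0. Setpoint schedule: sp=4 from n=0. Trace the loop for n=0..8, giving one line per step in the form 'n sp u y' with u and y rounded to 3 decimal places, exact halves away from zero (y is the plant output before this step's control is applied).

(exact arithmetic carried between steps; '≈' marks a value shown rounded to 6 d.p. or computed from one; I and e_prev carry over from the previous line; the table rounds u and y to 3 d.p., halves away from zero)
n=0: y=0, sp=4, e=sp−y=4; I=4, D=e−e_prev=4; u=1·4+0·4+0·4=4; next y=1/10·0+1/2·4=2
n=1: y=2, sp=4, e=sp−y=2; I=6, D=e−e_prev=-2; u=1·2+0·6+0·(-2)=2; next y=1/10·2+1/2·2=1.2
n=2: y=1.2, sp=4, e=sp−y=2.8; I=8.8, D=e−e_prev=0.8; u=1·2.8+0·8.8+0·0.8=2.8; next y=1/10·1.2+1/2·2.8=1.52
n=3: y=1.52, sp=4, e=sp−y=2.48; I=11.28, D=e−e_prev=-0.32; u=1·2.48+0·11.28+0·(-0.32)=2.48; next y=1/10·1.52+1/2·2.48=1.392
n=4: y=1.392, sp=4, e=sp−y=2.608; I=13.888, D=e−e_prev=0.128; u=1·2.608+0·13.888+0·0.128=2.608; next y=1/10·1.392+1/2·2.608=1.4432
n=5: y=1.4432, sp=4, e=sp−y=2.5568; I=16.4448, D=e−e_prev=-0.0512; u=1·2.5568+0·16.4448+0·(-0.0512)=2.5568; next y=1/10·1.4432+1/2·2.5568=1.42272
n=6: y=1.42272, sp=4, e=sp−y=2.57728; I=19.02208, D=e−e_prev=0.02048; u=1·2.57728+0·19.02208+0·0.02048=2.57728; next y=1/10·1.42272+1/2·2.57728=1.430912
n=7: y=1.430912, sp=4, e=sp−y=2.569088; I=21.591168, D=e−e_prev=-0.008192; u=1·2.569088+0·21.591168+0·(-0.008192)=2.569088; next y=1/10·1.430912+1/2·2.569088≈1.427635
n=8: y≈1.427635, sp=4, e=sp−y≈2.572365; I≈24.163533, D=e−e_prev≈0.003277; u=1·2.572365+0·24.163533+0·0.003277≈2.572365; next y=1/10·1.427635+1/2·2.572365≈1.428946

0 4 4.000 0.000
1 4 2.000 2.000
2 4 2.800 1.200
3 4 2.480 1.520
4 4 2.608 1.392
5 4 2.557 1.443
6 4 2.577 1.423
7 4 2.569 1.431
8 4 2.572 1.428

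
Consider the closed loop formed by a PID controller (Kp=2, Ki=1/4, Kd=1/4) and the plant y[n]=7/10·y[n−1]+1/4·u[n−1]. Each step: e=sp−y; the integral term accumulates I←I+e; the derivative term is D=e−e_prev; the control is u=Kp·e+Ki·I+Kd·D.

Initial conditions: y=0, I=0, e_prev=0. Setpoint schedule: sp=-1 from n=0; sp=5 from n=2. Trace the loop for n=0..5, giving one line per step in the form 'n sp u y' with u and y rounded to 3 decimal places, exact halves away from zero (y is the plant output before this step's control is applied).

0 -1 -2.500 0.000
1 -1 -0.938 -0.625
2 5 13.930 -0.672
3 5 4.626 3.012
4 5 5.412 3.265
5 5 4.975 3.638

(exact arithmetic carried between steps; '≈' marks a value shown rounded to 6 d.p. or computed from one; I and e_prev carry over from the previous line; the table rounds u and y to 3 d.p., halves away from zero)
n=0: y=0, sp=-1, e=sp−y=-1; I=-1, D=e−e_prev=-1; u=2·(-1)+1/4·(-1)+1/4·(-1)=-2.5; next y=7/10·0+1/4·(-2.5)=-0.625
n=1: y=-0.625, sp=-1, e=sp−y=-0.375; I=-1.375, D=e−e_prev=0.625; u=2·(-0.375)+1/4·(-1.375)+1/4·0.625=-0.9375; next y=7/10·(-0.625)+1/4·(-0.9375)=-0.671875
n=2: y=-0.671875, sp=5, e=sp−y=5.671875; I=4.296875, D=e−e_prev=6.046875; u=2·5.671875+1/4·4.296875+1/4·6.046875≈13.929688; next y=7/10·(-0.671875)+1/4·13.929688≈3.012109
n=3: y≈3.012109, sp=5, e=sp−y≈1.987891; I≈6.284766, D=e−e_prev≈-3.683984; u=2·1.987891+1/4·6.284766+1/4·(-3.683984)≈4.625977; next y=7/10·3.012109+1/4·4.625977≈3.264971
n=4: y≈3.264971, sp=5, e=sp−y≈1.735029; I≈8.019795, D=e−e_prev≈-0.252861; u=2·1.735029+1/4·8.019795+1/4·(-0.252861)≈5.411792; next y=7/10·3.264971+1/4·5.411792≈3.638427
n=5: y≈3.638427, sp=5, e=sp−y≈1.361573; I≈9.381367, D=e−e_prev≈-0.373457; u=2·1.361573+1/4·9.381367+1/4·(-0.373457)≈4.975123; next y=7/10·3.638427+1/4·4.975123≈3.790680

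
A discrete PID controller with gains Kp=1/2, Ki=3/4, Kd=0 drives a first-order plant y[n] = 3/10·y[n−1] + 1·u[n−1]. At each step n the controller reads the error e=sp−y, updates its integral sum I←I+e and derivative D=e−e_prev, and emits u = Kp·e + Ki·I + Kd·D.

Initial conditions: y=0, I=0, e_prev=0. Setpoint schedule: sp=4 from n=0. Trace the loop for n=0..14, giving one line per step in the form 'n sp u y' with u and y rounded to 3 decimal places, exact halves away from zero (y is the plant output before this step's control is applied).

0 4 5.000 0.000
1 4 1.750 5.000
2 4 3.188 3.250
3 4 2.609 4.163
4 4 2.868 3.858
5 4 2.765 4.025
6 4 2.812 3.973
7 4 2.794 4.004
8 4 2.802 3.995
9 4 2.799 4.000
10 4 2.800 3.999
11 4 2.800 4.000
12 4 2.800 4.000
13 4 2.800 4.000
14 4 2.800 4.000

(exact arithmetic carried between steps; '≈' marks a value shown rounded to 6 d.p. or computed from one; I and e_prev carry over from the previous line; the table rounds u and y to 3 d.p., halves away from zero)
n=0: y=0, sp=4, e=sp−y=4; I=4, D=e−e_prev=4; u=1/2·4+3/4·4+0·4=5; next y=3/10·0+1·5=5
n=1: y=5, sp=4, e=sp−y=-1; I=3, D=e−e_prev=-5; u=1/2·(-1)+3/4·3+0·(-5)=1.75; next y=3/10·5+1·1.75=3.25
n=2: y=3.25, sp=4, e=sp−y=0.75; I=3.75, D=e−e_prev=1.75; u=1/2·0.75+3/4·3.75+0·1.75=3.1875; next y=3/10·3.25+1·3.1875=4.1625
n=3: y=4.1625, sp=4, e=sp−y=-0.1625; I=3.5875, D=e−e_prev=-0.9125; u=1/2·(-0.1625)+3/4·3.5875+0·(-0.9125)=2.609375; next y=3/10·4.1625+1·2.609375=3.858125
n=4: y=3.858125, sp=4, e=sp−y=0.141875; I=3.729375, D=e−e_prev=0.304375; u=1/2·0.141875+3/4·3.729375+0·0.304375≈2.867969; next y=3/10·3.858125+1·2.867969≈4.025406
n=5: y≈4.025406, sp=4, e=sp−y≈-0.025406; I≈3.703969, D=e−e_prev≈-0.167281; u=1/2·(-0.025406)+3/4·3.703969+0·(-0.167281)≈2.765273; next y=3/10·4.025406+1·2.765273≈3.972895
n=6: y≈3.972895, sp=4, e=sp−y≈0.027105; I≈3.731073, D=e−e_prev≈0.052511; u=1/2·0.027105+3/4·3.731073+0·0.052511≈2.811857; next y=3/10·3.972895+1·2.811857≈4.003726
n=7: y≈4.003726, sp=4, e=sp−y≈-0.003726; I≈3.727347, D=e−e_prev≈-0.030831; u=1/2·(-0.003726)+3/4·3.727347+0·(-0.030831)≈2.793648; next y=3/10·4.003726+1·2.793648≈3.994765
n=8: y≈3.994765, sp=4, e=sp−y≈0.005235; I≈3.732582, D=e−e_prev≈0.008961; u=1/2·0.005235+3/4·3.732582+0·0.008961≈2.802054; next y=3/10·3.994765+1·2.802054≈4.000483
n=9: y≈4.000483, sp=4, e=sp−y≈-0.000483; I≈3.732099, D=e−e_prev≈-0.005718; u=1/2·(-0.000483)+3/4·3.732099+0·(-0.005718)≈2.798832; next y=3/10·4.000483+1·2.798832≈3.998977
n=10: y≈3.998977, sp=4, e=sp−y≈0.001023; I≈3.733121, D=e−e_prev≈0.001506; u=1/2·0.001023+3/4·3.733121+0·0.001506≈2.800352; next y=3/10·3.998977+1·2.800352≈4.000046
n=11: y≈4.000046, sp=4, e=sp−y≈-0.000046; I≈3.733076, D=e−e_prev≈-0.001068; u=1/2·(-0.000046)+3/4·3.733076+0·(-0.001068)≈2.799784; next y=3/10·4.000046+1·2.799784≈3.999798
n=12: y≈3.999798, sp=4, e=sp−y≈0.000202; I≈3.733278, D=e−e_prev≈0.000248; u=1/2·0.000202+3/4·3.733278+0·0.000248≈2.800060; next y=3/10·3.999798+1·2.800060≈3.999999
n=13: y≈3.999999, sp=4, e=sp−y≈0.000001; I≈3.733279, D=e−e_prev≈-0.000201; u=1/2·0.000001+3/4·3.733279+0·(-0.000201)≈2.799960; next y=3/10·3.999999+1·2.799960≈3.999959
n=14: y≈3.999959, sp=4, e=sp−y≈0.000041; I≈3.733320, D=e−e_prev≈0.000040; u=1/2·0.000041+3/4·3.733320+0·0.000040≈2.800010; next y=3/10·3.999959+1·2.800010≈3.999998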